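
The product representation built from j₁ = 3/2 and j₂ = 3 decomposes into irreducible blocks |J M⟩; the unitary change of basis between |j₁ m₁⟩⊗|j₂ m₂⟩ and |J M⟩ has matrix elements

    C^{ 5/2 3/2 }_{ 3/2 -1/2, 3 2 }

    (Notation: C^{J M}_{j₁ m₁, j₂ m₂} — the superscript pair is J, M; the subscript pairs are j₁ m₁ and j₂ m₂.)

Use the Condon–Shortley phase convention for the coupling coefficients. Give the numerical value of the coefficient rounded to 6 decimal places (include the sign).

+0.267261

triangle: 2!·1!·4!/8! = 48/40320
(j±m)!: 1!·2!·5!·1!·4!·1! = 5760
prefactor² = (2J+1)·Δ·N² = 288/7
  k=1: −1/(1!·1!·1!·4!·0!·0!) = -1/24
  k=2: +1/(2!·0!·0!·3!·1!·1!) = 1/12
Σ = 1/24  ⇒  CG² = 288/7·(1/24)² = 1/14
CG = +√(1/14) = +0.267261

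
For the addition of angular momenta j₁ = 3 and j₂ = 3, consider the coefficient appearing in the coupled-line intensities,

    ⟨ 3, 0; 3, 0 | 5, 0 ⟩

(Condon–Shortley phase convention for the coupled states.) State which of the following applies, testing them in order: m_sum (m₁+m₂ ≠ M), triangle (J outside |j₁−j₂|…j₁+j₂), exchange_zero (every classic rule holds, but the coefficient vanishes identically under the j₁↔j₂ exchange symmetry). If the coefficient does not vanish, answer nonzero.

m-sum: m₁+m₂ = 0+0 = 0, M = 0  ✓
triangle: |j₁−j₂| = 0 ≤ J = 5 ≤ j₁+j₂ = 6  ✓
exchange: j₁=j₂ and m₁=m₂, and (−1)^(j₁+j₂−J) = (−1)^1 = −1 forces ⟨j₁m₁;j₂m₂|JM⟩ = −⟨j₂m₂;j₁m₁|JM⟩ = −⟨j₁m₁;j₂m₂|JM⟩ ⇒ the coefficient vanishes identically
Racah sum check: Σ_k collapses to 0 ⇒ CG = 0

exchange_zero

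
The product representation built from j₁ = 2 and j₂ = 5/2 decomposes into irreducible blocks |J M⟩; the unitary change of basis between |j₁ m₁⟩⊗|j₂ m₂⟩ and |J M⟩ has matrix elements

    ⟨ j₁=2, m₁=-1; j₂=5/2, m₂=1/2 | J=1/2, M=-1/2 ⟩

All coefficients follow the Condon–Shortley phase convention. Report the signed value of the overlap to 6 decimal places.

−√(2/15) = -0.365148

j₁+j₂−J=4  J+j₁−j₂=0  J−j₁+j₂=1  j₁+j₂+J+1=6
(j₁±m₁, j₂±m₂, J±M) = (1,3,3,2,0,1)
P² = 24/5
sum k=3..3:
  [3] −1/6 = -1/6
S = -1/6
C² = P²·S² = 2/15 ; C = -0.365148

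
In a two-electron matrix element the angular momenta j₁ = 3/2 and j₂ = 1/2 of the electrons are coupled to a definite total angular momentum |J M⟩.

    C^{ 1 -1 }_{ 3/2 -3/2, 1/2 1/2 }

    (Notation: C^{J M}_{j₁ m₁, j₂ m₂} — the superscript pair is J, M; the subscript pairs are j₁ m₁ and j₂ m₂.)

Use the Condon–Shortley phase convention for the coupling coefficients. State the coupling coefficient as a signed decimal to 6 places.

√[3·1!2!0!/4! · 0!3!1!0!0!2!] = √(3)
  +(−1)^1/∏(1,0,2,0,0,0)! = -1/2  (running -1/2)
⟨..|..⟩ = √(3)·(-1/2) = -0.866025

-0.866025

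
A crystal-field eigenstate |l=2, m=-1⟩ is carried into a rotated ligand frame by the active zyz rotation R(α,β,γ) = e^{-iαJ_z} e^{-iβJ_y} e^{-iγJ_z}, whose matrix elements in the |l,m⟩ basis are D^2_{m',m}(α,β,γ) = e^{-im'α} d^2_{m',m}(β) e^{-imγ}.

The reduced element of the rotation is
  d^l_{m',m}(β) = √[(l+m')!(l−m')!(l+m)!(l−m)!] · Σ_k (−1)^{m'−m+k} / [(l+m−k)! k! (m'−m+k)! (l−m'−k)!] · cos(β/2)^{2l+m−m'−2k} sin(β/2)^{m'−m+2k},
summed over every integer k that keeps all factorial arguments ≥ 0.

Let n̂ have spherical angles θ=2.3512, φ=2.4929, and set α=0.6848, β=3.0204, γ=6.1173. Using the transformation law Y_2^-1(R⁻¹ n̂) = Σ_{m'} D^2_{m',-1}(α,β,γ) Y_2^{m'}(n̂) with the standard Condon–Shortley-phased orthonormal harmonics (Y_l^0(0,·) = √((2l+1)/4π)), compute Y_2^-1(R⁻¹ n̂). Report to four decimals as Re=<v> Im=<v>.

Re=0.0699 Im=-0.3786

Need the full column D^2_{m',-1} for m'=−2..2 at α=0.6848, β=3.0204, γ=6.1173.
cos(β/2)=0.060559, sin(β/2)=0.998165
d^2_{-2,-1}: single k=1 term ⇒ +0.000443;  D = +0.000159+0.000414i
d^2_{-1,-1}: k∈[0..1] ⇒ +0.000013 -0.010962 = -0.010948;  D = -0.009507-0.005430i
d^2_{0,-1}: k∈[0..1] ⇒ -0.000543 +0.147524 = +0.146981;  D = +0.144963-0.024270i
d^2_{1,-1}: k∈[0..1] ⇒ +0.010962 -0.992679 = -0.981717;  D = -0.647411+0.737988i
d^2_{2,-1}: single k=0 term ⇒ -0.120453;  D = -0.004252+0.120378i
Y_2^{m'}(θ=2.3512,φ=2.4929) and Σ D·Y over m':
  (+0.0002+0.0004i)·(+0.0527+0.1878i)  (-0.0095-0.0054i)·(+0.3078+0.2334i)  (+0.1450-0.0243i)·(+0.1530+0.0000i)  (-0.6474+0.7380i)·(-0.3078+0.2334i)  (-0.0043+0.1204i)·(+0.0527-0.1878i)
Y_2^-1(R⁻¹ n̂) = +0.069890-0.378638i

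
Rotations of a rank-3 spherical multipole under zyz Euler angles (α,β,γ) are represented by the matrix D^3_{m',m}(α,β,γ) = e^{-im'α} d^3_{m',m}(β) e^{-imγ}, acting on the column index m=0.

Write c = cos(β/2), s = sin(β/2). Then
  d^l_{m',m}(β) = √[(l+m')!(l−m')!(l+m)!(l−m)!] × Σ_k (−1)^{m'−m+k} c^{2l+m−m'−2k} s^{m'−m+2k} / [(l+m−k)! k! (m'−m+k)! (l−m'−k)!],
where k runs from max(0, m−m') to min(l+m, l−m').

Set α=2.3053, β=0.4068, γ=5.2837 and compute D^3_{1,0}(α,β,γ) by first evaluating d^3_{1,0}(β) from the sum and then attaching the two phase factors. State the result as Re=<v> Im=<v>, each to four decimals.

Re=0.3694 Im=0.4091

D^3_{1,0}(2.3053,0.4068,5.2837) = e^{-i·1·2.3053}·d^3_{1,0}(0.4068)·e^{-i·0·5.2837}. Compute d first:
Half-angle: c=0.979385, s=0.202000. N=√(24·2·6·6)=41.569219
The bounds max(0,m−m')=0 and min(l+m,l−m')=2 give 3 terms
  k=0: (−1)^1·41.5692/(12)·0.9794^5·0.2020^1 = -0.630538
  k=1: (−1)^2·41.5692/(4)·0.9794^3·0.2020^3 = +0.080469
  k=2: (−1)^3·41.5692/(12)·0.9794^1·0.2020^5 = -0.001141
d^3_{1,0}(0.4068) = -0.630538 +0.080469 -0.001141 = -0.551210
Attach z-rotation phases: D = e^{-i(1)(2.3053)}·(-0.551210)·e^{-i(0)(5.2837)} = +0.369431+0.409088i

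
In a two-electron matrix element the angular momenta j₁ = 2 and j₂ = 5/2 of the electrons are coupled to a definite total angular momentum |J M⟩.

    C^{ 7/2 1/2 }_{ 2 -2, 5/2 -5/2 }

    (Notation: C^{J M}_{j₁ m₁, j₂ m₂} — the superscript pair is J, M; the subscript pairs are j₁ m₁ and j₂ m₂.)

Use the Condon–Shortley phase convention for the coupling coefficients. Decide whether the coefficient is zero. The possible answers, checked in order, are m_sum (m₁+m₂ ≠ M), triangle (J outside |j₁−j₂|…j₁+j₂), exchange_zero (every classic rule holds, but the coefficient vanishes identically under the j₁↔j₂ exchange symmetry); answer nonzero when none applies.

m_sum

m-sum: m₁+m₂ = -2+(-5/2) = -9/2, M = 1/2  ✗ ⇒ coefficient is 0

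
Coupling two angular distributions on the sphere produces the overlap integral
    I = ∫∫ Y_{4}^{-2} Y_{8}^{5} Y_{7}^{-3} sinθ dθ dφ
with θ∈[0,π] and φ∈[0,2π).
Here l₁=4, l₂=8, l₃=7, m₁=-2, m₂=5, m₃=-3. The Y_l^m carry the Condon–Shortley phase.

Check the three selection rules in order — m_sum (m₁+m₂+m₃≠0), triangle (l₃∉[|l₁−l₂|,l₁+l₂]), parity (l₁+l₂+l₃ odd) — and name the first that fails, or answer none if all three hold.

azimuthal sum: -2 + 5 − 3 = 0  ✓
4 ≤ 7 ≤ 12 (triangle on l)  ✓
L = 4 + 8 + 7 = 19 (odd)  ✗

parity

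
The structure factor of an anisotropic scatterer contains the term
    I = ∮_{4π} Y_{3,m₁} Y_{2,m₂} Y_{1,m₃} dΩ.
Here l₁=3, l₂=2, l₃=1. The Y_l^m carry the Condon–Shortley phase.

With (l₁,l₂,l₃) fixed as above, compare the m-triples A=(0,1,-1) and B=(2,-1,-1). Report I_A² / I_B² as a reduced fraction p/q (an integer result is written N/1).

3/10

l's match ⇒ only the (l;m) 3-j factors differ between A and B.
A: triangle coeff Δ(3,2,1) = 1/105; Σ_t [3,3]: t=3:−1/12 = -1/12; (3j)²=1/35 [(3 2 1; 0 1 -1)], sign=-1
B: triangle coeff Δ(3,2,1) = 1/105; Σ_t [1,1]: t=1:−1/12 = -1/12; (3j)²=2/21 [(3 2 1; 2 -1 -1)], sign=-1
I_A²/I_B² = (1/35)/(2/21) = 3/10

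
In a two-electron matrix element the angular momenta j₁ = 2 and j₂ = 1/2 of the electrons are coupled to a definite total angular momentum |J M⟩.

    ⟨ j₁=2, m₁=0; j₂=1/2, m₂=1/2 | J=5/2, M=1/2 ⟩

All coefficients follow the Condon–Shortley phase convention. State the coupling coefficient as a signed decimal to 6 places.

+0.774597  (= +√(3/5))

√[6·0!4!1!/6! · 2!2!1!0!3!2!] = √(48/5)
  +(−1)^0/∏(0,0,2,1,2,0)! = 1/4  (running 1/4)
⟨..|..⟩ = √(48/5)·(1/4) = +0.774597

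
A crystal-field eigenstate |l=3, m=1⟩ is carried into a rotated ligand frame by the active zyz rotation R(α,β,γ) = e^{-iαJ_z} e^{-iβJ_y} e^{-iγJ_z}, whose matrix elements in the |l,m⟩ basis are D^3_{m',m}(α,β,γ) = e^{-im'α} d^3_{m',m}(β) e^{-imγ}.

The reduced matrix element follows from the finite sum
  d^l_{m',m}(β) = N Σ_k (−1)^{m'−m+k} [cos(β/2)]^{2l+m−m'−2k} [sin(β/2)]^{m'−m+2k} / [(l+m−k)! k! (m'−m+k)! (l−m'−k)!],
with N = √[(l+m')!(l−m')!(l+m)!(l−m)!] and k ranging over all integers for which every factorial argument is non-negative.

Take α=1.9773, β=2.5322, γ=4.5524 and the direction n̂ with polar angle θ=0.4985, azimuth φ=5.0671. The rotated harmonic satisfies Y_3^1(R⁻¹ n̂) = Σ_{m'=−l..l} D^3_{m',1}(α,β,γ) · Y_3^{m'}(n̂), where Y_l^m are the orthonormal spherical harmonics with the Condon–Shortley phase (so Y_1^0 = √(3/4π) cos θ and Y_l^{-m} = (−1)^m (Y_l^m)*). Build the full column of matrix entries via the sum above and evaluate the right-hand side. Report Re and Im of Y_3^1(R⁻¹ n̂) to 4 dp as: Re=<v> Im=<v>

Need the full column D^3_{m',1} for m'=−3..3 at α=1.9773, β=2.5322, γ=4.5524.
cos(β/2)=0.300004, sin(β/2)=0.953938
d^3_{-3,1}: single k=4 term ⇒ +0.288655;  D = +0.054882+0.283390i
d^3_{-2,1}: k∈[3..4] ⇒ +0.148241 -0.749423 = -0.601182;  D = -0.496923+0.338361i
d^3_{-1,1}: k∈[2..4] ⇒ +0.044228 -0.596243 +0.753566 = +0.201551;  D = -0.170066-0.108167i
d^3_{0,1}: k∈[1..3] ⇒ +0.008030 -0.243586 +0.820952 = +0.585397;  D = -0.093258+0.577921i
d^3_{1,1}: k∈[0..2] ⇒ +0.000729 -0.058971 +0.447182 = +0.388941;  D = +0.377183-0.094911i
d^3_{2,1}: k∈[0..1] ⇒ -0.007331 +0.148241 = +0.140911;  D = -0.085615-0.111919i
d^3_{3,1}: single k=0 term ⇒ +0.028549;  D = -0.013969+0.024898i
Y_3^{m'}(θ=0.4985,φ=5.0671) and Σ D·Y over m':
  (+0.0549+0.2834i)·(-0.0399-0.0221i)  (-0.4969+0.3384i)·(-0.1557+0.1337i)  (-0.1701-0.1082i)·(+0.1533+0.4140i)  (-0.0933+0.5779i)·(+0.2809+0.0000i)  (+0.3772-0.0949i)·(-0.1533+0.4140i)  (-0.0856-0.1119i)·(-0.1557-0.1337i)  (-0.0140+0.0249i)·(+0.0399-0.0221i)
Y_3^1(R⁻¹ n̂) = +0.008548+0.144616i

Re=0.0085 Im=0.1446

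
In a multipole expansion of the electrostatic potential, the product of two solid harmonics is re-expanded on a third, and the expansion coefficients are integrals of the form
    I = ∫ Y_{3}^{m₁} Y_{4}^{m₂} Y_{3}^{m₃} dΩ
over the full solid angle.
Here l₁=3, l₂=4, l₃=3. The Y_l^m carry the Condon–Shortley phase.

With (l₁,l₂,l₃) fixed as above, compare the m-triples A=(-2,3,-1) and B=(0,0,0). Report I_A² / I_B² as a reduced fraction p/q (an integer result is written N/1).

7/18

Shared (l₁,l₂,l₃)=(3,4,3): N and (l;000)² cancel in I_A²/I_B².
A: Δ = 4!·2!·4!/11! = 1/34650; Racah Σ t=3..4: t=3:−1/288 t=4:+1/144 = 1/288; ⇒ 3j(3 4 3; -2 3 -1)² = 1/99, sgn +1
B: Δ = 4!·2!·4!/11! = 1/34650; Racah Σ t=1..3: t=1:−1/72 t=2:+1/16 t=3:−1/72 = 5/144; ⇒ 3j(3 4 3; 0 0 0)² = 2/77, sgn -1
I_A²/I_B² = (1/99)/(2/77) = 7/18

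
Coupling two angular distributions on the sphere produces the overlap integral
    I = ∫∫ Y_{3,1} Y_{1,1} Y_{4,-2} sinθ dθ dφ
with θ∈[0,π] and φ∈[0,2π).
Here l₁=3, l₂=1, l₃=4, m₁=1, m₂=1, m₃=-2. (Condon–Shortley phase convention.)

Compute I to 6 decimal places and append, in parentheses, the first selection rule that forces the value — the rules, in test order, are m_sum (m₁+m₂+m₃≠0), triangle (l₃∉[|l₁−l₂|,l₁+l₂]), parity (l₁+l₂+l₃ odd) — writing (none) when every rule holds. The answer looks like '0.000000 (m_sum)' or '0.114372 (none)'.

0.238414 (none)

m-sum 0 ✓  L=8 even ✓  2≤4≤4 ✓
Π(2lᵢ+1) = 7×3×9 = 189
triangle coeff Δ(3,1,4) = 1/252
Σ_t [0,0]: t=0:+1/36 = 1/36
(3j)²=4/63 [(3 1 4; 0 0 0)], sign=+1
Σ_t [0,0]: t=0:+1/96 = 1/96
(3j)²=5/84 [(3 1 4; 1 1 -2)], sign=+1
⇒ 4πI² = 5/7
I = (+1)√(5/7/(4π)) = 0.23841361
No selection rule forces the value: the integral is nonzero (none).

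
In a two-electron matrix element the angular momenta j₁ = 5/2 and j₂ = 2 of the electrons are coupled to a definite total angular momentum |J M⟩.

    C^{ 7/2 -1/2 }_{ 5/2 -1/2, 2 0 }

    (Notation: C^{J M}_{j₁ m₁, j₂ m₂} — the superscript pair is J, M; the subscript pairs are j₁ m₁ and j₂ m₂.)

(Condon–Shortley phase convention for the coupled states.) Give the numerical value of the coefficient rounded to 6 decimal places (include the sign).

triangle: 1!*4!*3!/9! = 144/362880
(j±m)!: 2!*3!*2!*2!*3!*4! = 6912
prefactor² = (2J+1)*Δ*N² = 768/35
  k=0: +1/(0!*1!*3!*2!*1!*1!) = 1/12
  k=1: −1/(1!*0!*2!*1!*2!*2!) = -1/8
Σ = -1/24  ⇒  CG² = 768/35*(-1/24)² = 4/105
CG = −√(4/105) = -0.195180

−√(4/105) = -0.195180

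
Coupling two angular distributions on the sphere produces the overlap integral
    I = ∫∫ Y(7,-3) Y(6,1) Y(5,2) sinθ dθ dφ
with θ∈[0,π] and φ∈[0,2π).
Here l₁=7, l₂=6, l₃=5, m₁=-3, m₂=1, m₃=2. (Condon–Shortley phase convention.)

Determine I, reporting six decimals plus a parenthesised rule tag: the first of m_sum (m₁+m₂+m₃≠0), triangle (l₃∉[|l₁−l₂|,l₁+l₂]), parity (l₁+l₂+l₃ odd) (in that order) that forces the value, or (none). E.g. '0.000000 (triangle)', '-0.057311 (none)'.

Checks pass: Σm=0; 18 even; l₃=5∈[1,13].
(2·7+1)(2·6+1)(2·5+1) = 2145
Δ: 8! 6! 4! / 19! → 1/174594420
sum: t=2:+1/4147200 t=3:−1/207360 t=4:+1/82944 t=5:−1/207360 t=6:+1/4147200 = 1/345600
3j²(7 6 5; 0 0 0) = Δ·Π!·Σ² = 420/46189  (sign -1)
sum: t=4:+1/2488320 t=5:−1/345600 t=6:+1/414720 t=7:−1/4354560 = -1/3225600
3j²(7 6 5; -3 1 2) = Δ·Π!·Σ² = 81/92378  (sign +1)
combine: 4πI² = 2145·420/46189·81/92378 = 255150/14919047
take √, sign -1: I = -0.03689116
No selection rule forces the value: the integral is nonzero (none).

-0.036891 (none)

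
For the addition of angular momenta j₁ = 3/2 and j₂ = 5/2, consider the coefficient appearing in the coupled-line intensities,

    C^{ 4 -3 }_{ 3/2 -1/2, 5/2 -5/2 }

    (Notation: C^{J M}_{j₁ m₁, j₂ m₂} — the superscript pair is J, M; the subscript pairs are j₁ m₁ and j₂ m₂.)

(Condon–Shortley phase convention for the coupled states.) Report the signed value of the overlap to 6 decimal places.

j₁+j₂−J=0  J+j₁−j₂=3  J−j₁+j₂=5  j₁+j₂+J+1=9
(j₁±m₁, j₂±m₂, J±M) = (1,2,0,5,1,7)
P² = 21600
sum k=0..0:
  [0] +1/240 = 1/240
S = 1/240
C² = P²·S² = 3/8 ; C = +0.612372

+√(3/8) = +0.612372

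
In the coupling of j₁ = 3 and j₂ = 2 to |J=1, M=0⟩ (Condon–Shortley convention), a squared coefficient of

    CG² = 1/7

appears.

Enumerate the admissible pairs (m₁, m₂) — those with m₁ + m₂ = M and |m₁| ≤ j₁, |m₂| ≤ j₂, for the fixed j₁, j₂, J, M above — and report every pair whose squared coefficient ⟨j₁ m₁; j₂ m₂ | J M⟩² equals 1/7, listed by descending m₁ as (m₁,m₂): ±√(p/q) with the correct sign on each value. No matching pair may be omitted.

(2,-2): +√(1/7); (-2,2): +√(1/7)

Admissible pairs with m₁+m₂ = M = 0: (-2,2), (-1,1), (0,0), (1,-1), (2,-2)
  (m₁,m₂)=(2,-2): CG² = 1/7, CG = +√(1/7)   ← matches the target
  (m₁,m₂)=(1,-1): CG² = 8/35, CG = −√(8/35)
  (m₁,m₂)=(0,0): CG² = 9/35, CG = +√(9/35)
  (m₁,m₂)=(-1,1): CG² = 8/35, CG = −√(8/35)
  (m₁,m₂)=(-2,2): CG² = 1/7, CG = +√(1/7)   ← matches the target
Pairs with CG² = 1/7: (2,-2): +√(1/7); (-2,2): +√(1/7)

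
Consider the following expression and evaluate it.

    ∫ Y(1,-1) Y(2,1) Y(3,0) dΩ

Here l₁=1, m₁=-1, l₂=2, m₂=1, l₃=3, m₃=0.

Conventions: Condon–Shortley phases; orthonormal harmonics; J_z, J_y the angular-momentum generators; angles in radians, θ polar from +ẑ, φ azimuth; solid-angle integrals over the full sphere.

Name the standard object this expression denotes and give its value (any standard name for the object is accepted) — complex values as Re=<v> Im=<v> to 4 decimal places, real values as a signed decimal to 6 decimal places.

This is a Gaunt coefficient — the integral of a triple product of spherical harmonics over the sphere.
m-sum 0 ✓  L=6 even ✓  1≤3≤3 ✓
Π(2lᵢ+1) = 3×5×7 = 105
triangle coeff Δ(1,2,3) = 1/105
Σ_t [0,0]: t=0:+1/4 = 1/4
(3j)²=3/35 [(1 2 3; 0 0 0)], sign=-1
Σ_t [0,0]: t=0:+1/12 = 1/12
(3j)²=1/35 [(1 2 3; -1 1 0)], sign=-1
⇒ 4πI² = 9/35
I = (+1)√(9/35/(4π)) = 0.14304817

Gaunt coefficient, +0.143048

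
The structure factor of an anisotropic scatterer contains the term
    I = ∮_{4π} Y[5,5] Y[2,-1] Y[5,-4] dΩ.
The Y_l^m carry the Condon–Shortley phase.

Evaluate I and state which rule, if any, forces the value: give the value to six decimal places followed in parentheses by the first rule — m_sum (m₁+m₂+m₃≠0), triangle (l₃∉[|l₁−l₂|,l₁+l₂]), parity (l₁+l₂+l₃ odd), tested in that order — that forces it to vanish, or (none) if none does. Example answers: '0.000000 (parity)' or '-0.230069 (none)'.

-0.187924 (none)

Checks pass: Σm=0; 12 even; l₃=5∈[3,7].
(2·5+1)(2·2+1)(2·5+1) = 605
Δ: 2! 8! 2! / 13! → 1/38610
sum: t=0:+1/2880 t=1:−1/576 t=2:+1/2880 = -1/960
3j²(5 2 5; 0 0 0) = Δ·Π!·Σ² = 10/429  (sign +1)
sum: t=0:+1/80640 = 1/80640
3j²(5 2 5; 5 -1 -4) = Δ·Π!·Σ² = 9/286  (sign -1)
combine: 4πI² = 605·10/429·9/286 = 75/169
take √, sign -1: I = -0.18792404
No selection rule forces the value: the integral is nonzero (none).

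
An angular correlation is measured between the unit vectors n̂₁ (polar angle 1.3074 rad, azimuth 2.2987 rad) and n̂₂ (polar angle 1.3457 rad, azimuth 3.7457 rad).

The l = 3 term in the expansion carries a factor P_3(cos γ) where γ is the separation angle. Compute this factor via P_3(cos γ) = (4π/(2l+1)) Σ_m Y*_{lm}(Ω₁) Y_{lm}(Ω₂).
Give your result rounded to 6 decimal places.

-0.248246

Term-by-term m-sum for l=3 (normalisation 4π/7 = 1.795196):
  m=-3: (0.30717 + 0.21602j) × (0.09243 + 0.37522j) = -0.05266 + 0.13522j  (running Σ = -0.05266 + 0.13522j)
  m=-2: (-0.02846 - 0.24641j) × (0.07688 - 0.20265j) = -0.05212 - 0.01318j  (running Σ = -0.10479 + 0.12205j)
  m=-1: (0.13723 - 0.15400j) × (0.19469 - 0.13437j) = 0.00603 - 0.04842j  (running Σ = -0.09876 + 0.07363j)
  m=0: (-0.25855 + 0.00000j) × (-0.22913 + 0.00000j) = 0.05924 + 0.00000j  (running Σ = -0.03952 + 0.07363j)
  m=1: (-0.13723 - 0.15400j) × (-0.19469 - 0.13437j) = 0.00603 + 0.04842j  (running Σ = -0.03350 + 0.12205j)
  m=2: (-0.02846 + 0.24641j) × (0.07688 + 0.20265j) = -0.05212 + 0.01318j  (running Σ = -0.08562 + 0.13522j)
  m=3: (-0.30717 + 0.21602j) × (-0.09243 + 0.37522j) = -0.05266 - 0.13522j  (running Σ = -0.13828 + 0.00000j)
Total Σ_m = -0.13828 + 0.00000j. Multiply by 1.795196: -0.24825 + 0.00000j. P_3(cos γ) = -0.248246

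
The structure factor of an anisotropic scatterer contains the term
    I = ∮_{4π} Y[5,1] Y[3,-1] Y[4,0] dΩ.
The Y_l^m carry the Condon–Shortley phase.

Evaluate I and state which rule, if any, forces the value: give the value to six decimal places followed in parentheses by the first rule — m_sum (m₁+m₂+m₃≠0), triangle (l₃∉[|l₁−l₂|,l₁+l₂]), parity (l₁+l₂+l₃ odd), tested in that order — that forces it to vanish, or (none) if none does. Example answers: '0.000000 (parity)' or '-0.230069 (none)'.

m-sum 0 ✓  L=12 even ✓  2≤4≤8 ✓
Π(2lᵢ+1) = 11×7×9 = 693
triangle coeff Δ(5,3,4) = 1/180180
Σ_t [1,3]: t=1:−1/576 t=2:+1/144 t=3:−1/576 = 1/288
(3j)²=20/1001 [(5 3 4; 0 0 0)], sign=+1
Σ_t [0,2]: t=0:+1/2304 t=1:−1/216 t=2:+1/384 = -11/6912
(3j)²=11/1638 [(5 3 4; 1 -1 0)], sign=-1
⇒ 4πI² = 110/1183
I = (-1)√(110/1183/(4π)) = -0.08601992
No selection rule forces the value: the integral is nonzero (none).

-0.086020 (none)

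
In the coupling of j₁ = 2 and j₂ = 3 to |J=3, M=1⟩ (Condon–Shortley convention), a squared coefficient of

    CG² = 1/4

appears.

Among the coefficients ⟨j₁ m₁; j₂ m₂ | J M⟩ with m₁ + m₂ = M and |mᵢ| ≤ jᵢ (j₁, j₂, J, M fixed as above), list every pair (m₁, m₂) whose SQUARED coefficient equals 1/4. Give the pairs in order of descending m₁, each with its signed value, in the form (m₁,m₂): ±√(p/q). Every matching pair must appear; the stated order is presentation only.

(-1,2): +√(1/4)

Admissible pairs with m₁+m₂ = M = 1: (-2,3), (-1,2), (0,1), (1,0), (2,-1)
  (m₁,m₂)=(2,-1): CG² = 2/5, CG = +√(2/5)
  (m₁,m₂)=(1,0): CG² = 1/30, CG = −√(1/30)
  (m₁,m₂)=(0,1): CG² = 3/20, CG = −√(3/20)
  (m₁,m₂)=(-1,2): CG² = 1/4, CG = +√(1/4)   ← matches the target
  (m₁,m₂)=(-2,3): CG² = 1/6, CG = +√(1/6)
Pairs with CG² = 1/4: (-1,2): +√(1/4)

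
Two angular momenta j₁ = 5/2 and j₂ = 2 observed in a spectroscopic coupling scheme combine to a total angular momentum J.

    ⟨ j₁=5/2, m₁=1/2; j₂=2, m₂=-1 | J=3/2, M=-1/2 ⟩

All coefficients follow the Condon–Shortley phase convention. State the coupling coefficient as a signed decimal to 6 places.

√[4·3!2!1!/7! · 3!2!1!3!1!2!] = √(48/35)
  +(−1)^0/∏(0,3,2,1,0,0)! = 1/12  (running 1/12)
  +(−1)^1/∏(1,2,1,0,1,1)! = -1/2  (running -5/12)
⟨..|..⟩ = √(48/35)·(-5/12) = -0.487950

-0.487950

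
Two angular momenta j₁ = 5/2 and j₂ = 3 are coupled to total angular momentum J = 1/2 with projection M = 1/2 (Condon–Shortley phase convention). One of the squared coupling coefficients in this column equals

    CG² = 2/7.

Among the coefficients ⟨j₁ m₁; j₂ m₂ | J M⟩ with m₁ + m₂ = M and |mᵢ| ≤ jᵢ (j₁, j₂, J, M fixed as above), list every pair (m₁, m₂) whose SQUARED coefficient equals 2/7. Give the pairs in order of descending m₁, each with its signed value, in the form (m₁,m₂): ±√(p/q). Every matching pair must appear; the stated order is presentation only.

(-5/2,3): −√(2/7)

Admissible pairs with m₁+m₂ = M = 1/2: (-5/2,3), (-3/2,2), (-1/2,1), (1/2,0), (3/2,-1), (5/2,-2)
  (m₁,m₂)=(5/2,-2): CG² = 1/21, CG = +√(1/21)
  (m₁,m₂)=(3/2,-1): CG² = 2/21, CG = −√(2/21)
  (m₁,m₂)=(1/2,0): CG² = 1/7, CG = +√(1/7)
  (m₁,m₂)=(-1/2,1): CG² = 4/21, CG = −√(4/21)
  (m₁,m₂)=(-3/2,2): CG² = 5/21, CG = +√(5/21)
  (m₁,m₂)=(-5/2,3): CG² = 2/7, CG = −√(2/7)   ← matches the target
Pairs with CG² = 2/7: (-5/2,3): −√(2/7)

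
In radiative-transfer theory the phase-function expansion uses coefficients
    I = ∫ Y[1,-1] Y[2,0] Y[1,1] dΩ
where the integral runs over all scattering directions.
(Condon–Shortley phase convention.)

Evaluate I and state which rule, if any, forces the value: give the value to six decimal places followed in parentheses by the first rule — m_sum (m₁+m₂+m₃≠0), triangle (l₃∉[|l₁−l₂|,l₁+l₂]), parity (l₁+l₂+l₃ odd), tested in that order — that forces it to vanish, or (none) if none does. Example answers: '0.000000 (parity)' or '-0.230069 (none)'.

0.126157 (none)

m-sum 0 ✓  L=4 even ✓  1≤1≤3 ✓
Π(2lᵢ+1) = 3×5×3 = 45
triangle coeff Δ(1,2,1) = 1/30
Σ_t [1,1]: t=1:−1/1 = -1/1
(3j)²=2/15 [(1 2 1; 0 0 0)], sign=+1
Σ_t [2,2]: t=2:+1/4 = 1/4
(3j)²=1/30 [(1 2 1; -1 0 1)], sign=+1
⇒ 4πI² = 1/5
I = (+1)√(1/5/(4π)) = 0.12615663
No selection rule forces the value: the integral is nonzero (none).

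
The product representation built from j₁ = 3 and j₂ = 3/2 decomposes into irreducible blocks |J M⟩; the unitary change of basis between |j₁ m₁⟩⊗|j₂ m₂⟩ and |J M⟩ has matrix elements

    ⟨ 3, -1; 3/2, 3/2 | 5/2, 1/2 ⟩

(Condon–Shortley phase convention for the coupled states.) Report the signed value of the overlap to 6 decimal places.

+√(27/70) = +0.621059

j₁+j₂−J=2  J+j₁−j₂=4  J−j₁+j₂=1  j₁+j₂+J+1=8
(j₁±m₁, j₂±m₂, J±M) = (2,4,3,0,3,2)
P² = 864/35
sum k=2..2:
  [2] +1/8 = 1/8
S = 1/8
C² = P²·S² = 27/70 ; C = +0.621059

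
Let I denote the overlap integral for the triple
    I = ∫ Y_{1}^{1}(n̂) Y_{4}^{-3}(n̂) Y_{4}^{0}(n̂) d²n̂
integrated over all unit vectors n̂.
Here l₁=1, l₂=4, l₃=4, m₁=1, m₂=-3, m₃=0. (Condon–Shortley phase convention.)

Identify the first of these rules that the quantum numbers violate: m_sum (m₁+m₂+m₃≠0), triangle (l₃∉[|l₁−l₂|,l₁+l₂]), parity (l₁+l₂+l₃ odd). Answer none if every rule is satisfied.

m_sum

azimuthal sum: 1 − 3 + 0 = -2  ✗
3 ≤ 4 ≤ 5 (triangle on l)
L = 1 + 4 + 4 = 9 (odd)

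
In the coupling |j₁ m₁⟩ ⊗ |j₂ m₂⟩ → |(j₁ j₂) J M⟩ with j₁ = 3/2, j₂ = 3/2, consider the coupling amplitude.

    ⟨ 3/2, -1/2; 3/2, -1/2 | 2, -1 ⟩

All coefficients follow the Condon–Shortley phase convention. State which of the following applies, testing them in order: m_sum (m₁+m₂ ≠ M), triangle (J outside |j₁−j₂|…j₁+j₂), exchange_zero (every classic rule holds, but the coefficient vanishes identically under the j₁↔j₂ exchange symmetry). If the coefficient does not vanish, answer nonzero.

m-sum: m₁+m₂ = -1/2+(-1/2) = -1, M = -1  ✓
triangle: |j₁−j₂| = 0 ≤ J = 2 ≤ j₁+j₂ = 3  ✓
exchange: j₁=j₂ and m₁=m₂, and (−1)^(j₁+j₂−J) = (−1)^1 = −1 forces ⟨j₁m₁;j₂m₂|JM⟩ = −⟨j₂m₂;j₁m₁|JM⟩ = −⟨j₁m₁;j₂m₂|JM⟩ ⇒ the coefficient vanishes identically
Racah sum check: Σ_k collapses to 0 ⇒ CG = 0

exchange_zero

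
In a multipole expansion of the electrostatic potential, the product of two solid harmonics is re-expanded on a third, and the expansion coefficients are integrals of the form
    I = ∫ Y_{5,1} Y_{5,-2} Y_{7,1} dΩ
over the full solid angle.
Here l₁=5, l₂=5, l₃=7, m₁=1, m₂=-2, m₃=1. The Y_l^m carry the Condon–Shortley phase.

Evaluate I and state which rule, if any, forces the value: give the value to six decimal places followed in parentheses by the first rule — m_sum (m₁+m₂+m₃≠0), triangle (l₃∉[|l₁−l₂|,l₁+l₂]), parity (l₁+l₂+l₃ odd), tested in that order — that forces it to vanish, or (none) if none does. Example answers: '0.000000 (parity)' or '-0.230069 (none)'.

0.000000 (parity)

L=17 odd ⇒ parity kills the (l;000) factor ⇒ I = 0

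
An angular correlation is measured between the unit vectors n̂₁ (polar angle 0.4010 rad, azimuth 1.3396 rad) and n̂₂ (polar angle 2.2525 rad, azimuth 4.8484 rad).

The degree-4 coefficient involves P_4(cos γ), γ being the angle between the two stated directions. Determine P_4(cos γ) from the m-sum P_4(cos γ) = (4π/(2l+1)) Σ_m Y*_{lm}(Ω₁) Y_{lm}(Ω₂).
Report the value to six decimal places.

Addition theorem: P_4(cos γ) = (4π/9) Σ_m Y*_{lm}(Ω₁) Y_{lm}(Ω₂), m = −4…4:
  m=-4: (+0.006185-0.008203i) × (+0.137656-0.083273i) = +0.000168-0.001644i  (running Σ = +0.000168-0.001644i)
  m=-3: (-0.043815-0.052702i) × (+0.146525+0.338948i) = +0.011443-0.022573i  (running Σ = +0.011611-0.024218i)
  m=-2: (-0.225050+0.112172i) × (-0.345697+0.096428i) = +0.066983-0.060479i  (running Σ = +0.078594-0.084696i)
  m=-1: (+0.114280+0.485461i) × (+0.006926+0.050608i) = -0.023777+0.009146i  (running Σ = +0.054817-0.075550i)
  m=0: (+0.287518-0.000000i) × (-0.359014+0.000000i) = -0.103223+0.000000i  (running Σ = -0.048406-0.075550i)
  m=1: (-0.114280+0.485461i) × (-0.006926+0.050608i) = -0.023777-0.009146i  (running Σ = -0.072182-0.084696i)
  m=2: (-0.225050-0.112172i) × (-0.345697-0.096428i) = +0.066983+0.060479i  (running Σ = -0.005200-0.024218i)
  m=3: (+0.043815-0.052702i) × (-0.146525+0.338948i) = +0.011443+0.022573i  (running Σ = +0.006243-0.001644i)
  m=4: (+0.006185+0.008203i) × (+0.137656+0.083273i) = +0.000168+0.001644i  (running Σ = +0.006411-0.000000i)
Σ over m = +0.006411-0.000000i; ×(4π/9) → +0.008952-0.000000i. Real part: 0.008952

0.008952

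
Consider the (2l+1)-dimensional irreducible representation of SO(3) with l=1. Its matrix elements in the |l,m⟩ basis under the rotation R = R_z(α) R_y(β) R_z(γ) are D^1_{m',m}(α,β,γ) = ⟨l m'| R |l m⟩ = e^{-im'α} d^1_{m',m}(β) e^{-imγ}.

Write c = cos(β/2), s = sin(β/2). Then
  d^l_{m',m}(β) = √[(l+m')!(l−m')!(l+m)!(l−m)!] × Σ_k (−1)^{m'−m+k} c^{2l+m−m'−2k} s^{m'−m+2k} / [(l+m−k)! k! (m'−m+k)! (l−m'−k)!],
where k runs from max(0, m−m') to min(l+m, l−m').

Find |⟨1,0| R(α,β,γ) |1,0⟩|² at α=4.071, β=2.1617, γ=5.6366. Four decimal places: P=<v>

P=0.3104

D^1_{0,0}(4.0710,2.1617,5.6366) = e^{-i·0·4.0710}·d^1_{0,0}(2.1617)·e^{-i·0·5.6366}. Compute d first:
With c≡cos(β/2)=0.470579 and s≡sin(β/2)=0.882358, N=[1·1·1·1]^{1/2}=1.000000
k∈{0,1} keeps every argument non-negative
  k=0: (−1)^0·1.0000/(1)·0.4706^2·0.8824^0 = +0.221444
  k=1: (−1)^1·1.0000/(1)·0.4706^0·0.8824^2 = -0.778556
d^1_{0,0}(2.1617) = +0.221444 -0.778556 = -0.557112
|D^1_{0,0}|² = |d^1_{0,0}(β)|² = (-0.557112)² = 0.310373 (the z-rotation phases have unit modulus)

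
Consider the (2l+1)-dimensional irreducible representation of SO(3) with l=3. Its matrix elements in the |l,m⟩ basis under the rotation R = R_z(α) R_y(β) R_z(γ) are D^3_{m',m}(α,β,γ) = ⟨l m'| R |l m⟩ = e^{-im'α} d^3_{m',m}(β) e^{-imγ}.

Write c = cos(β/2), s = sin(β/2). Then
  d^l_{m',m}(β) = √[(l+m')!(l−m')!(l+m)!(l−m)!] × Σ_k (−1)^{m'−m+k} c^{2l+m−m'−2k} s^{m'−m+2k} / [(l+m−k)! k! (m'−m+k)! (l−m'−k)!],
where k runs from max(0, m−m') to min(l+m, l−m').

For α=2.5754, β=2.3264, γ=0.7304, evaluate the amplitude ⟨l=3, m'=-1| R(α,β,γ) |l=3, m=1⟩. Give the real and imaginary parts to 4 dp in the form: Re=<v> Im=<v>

Re=0.0459 Im=-0.1631

Split into d^3_{-1,1}(β=2.3264) × two z-phases.
With c≡cos(β/2)=0.396404 and s≡sin(β/2)=0.918076, N=[2·24·24·2]^{1/2}=48.000000
The bounds max(0,m−m')=2 and min(l+m,l−m')=4 give 3 terms
  k=2: (−1)^0·48.0000/(8)·0.3964^4·0.9181^2 = +0.124870
  k=3: (−1)^1·48.0000/(6)·0.3964^2·0.9181^4 = -0.893060
  k=4: (−1)^2·48.0000/(48)·0.3964^0·0.9181^6 = +0.598787
d^3_{-1,1}(2.3264) = +0.124870 -0.893060 +0.598787 = -0.169402
D = (-0.843949+0.536423i)·(-0.169402)·(+0.744908-0.667168i) = +0.045871-0.163073i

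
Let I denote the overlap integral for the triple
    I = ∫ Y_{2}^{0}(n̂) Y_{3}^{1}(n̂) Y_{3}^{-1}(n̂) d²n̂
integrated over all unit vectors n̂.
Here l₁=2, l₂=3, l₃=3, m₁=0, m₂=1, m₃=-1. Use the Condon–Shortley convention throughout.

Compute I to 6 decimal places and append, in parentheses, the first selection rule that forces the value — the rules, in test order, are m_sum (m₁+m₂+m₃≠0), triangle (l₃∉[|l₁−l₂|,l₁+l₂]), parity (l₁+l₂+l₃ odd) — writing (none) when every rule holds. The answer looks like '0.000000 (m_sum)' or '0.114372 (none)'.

Checks pass: Σm=0; 8 even; l₃=3∈[1,5].
(2·2+1)(2·3+1)(2·3+1) = 245
Δ: 2! 2! 4! / 9! → 1/3780
sum: t=0:+1/24 t=1:−1/4 t=2:+1/24 = -1/6
3j²(2 3 3; 0 0 0) = Δ·Π!·Σ² = 4/105  (sign +1)
sum: t=0:+1/96 t=1:−1/6 t=2:+1/16 = -3/32
3j²(2 3 3; 0 1 -1) = Δ·Π!·Σ² = 3/140  (sign -1)
combine: 4πI² = 245·4/105·3/140 = 1/5
take √, sign -1: I = -0.12615663
No selection rule forces the value: the integral is nonzero (none).

-0.126157 (none)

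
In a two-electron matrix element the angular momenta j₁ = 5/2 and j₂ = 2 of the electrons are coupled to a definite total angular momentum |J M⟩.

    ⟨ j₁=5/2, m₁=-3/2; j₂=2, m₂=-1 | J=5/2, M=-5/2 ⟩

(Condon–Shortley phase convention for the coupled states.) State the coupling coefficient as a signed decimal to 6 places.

-0.654654

√[6·2!3!2!/8! · 1!4!1!3!0!5!] = √(432/7)
  +(−1)^1/∏(1,1,3,0,0,2)! = -1/12  (running -1/12)
⟨..|..⟩ = √(432/7)·(-1/12) = -0.654654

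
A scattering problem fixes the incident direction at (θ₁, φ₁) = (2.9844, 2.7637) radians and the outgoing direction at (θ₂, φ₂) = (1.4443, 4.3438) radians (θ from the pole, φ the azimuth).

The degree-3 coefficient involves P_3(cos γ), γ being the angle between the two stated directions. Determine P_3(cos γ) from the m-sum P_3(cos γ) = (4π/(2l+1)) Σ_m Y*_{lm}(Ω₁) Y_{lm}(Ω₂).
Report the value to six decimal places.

0.184066

Expand P_3 via completeness: Σ_{m} conj(Y_{3,m}) at Ω₁ times Y_{3,m} at Ω₂ —
  m=-3: (-0.000678, 0.001450) × (0.364051, -0.182655) = (0.000018, 0.000652)  (running Σ = (0.000018, 0.000652))
  m=-2: (-0.018002, 0.016966) × (-0.093939, -0.085289) = (0.003138, -0.000058)  (running Σ = (0.003156, 0.000593))
  m=-1: (-0.182330, 0.072380) × (0.106319, -0.275266) = (0.000539, 0.057885)  (running Σ = (0.003695, 0.058478))
  m=0: (-0.691988, -0.000000) × (-0.137492, 0.000000) = (0.095143, 0.000000)  (running Σ = (0.098838, 0.058478))
  m=1: (0.182330, 0.072380) × (-0.106319, -0.275266) = (0.000539, -0.057885)  (running Σ = (0.099376, 0.000593))
  m=2: (-0.018002, -0.016966) × (-0.093939, 0.085289) = (0.003138, 0.000058)  (running Σ = (0.102514, 0.000652))
  m=3: (0.000678, 0.001450) × (-0.364051, -0.182655) = (0.000018, -0.000652)  (running Σ = (0.102533, -0.000000))
Σ over m = (0.102533, -0.000000); ×(4π/7) → (0.184066, -0.000000). Real part: 0.184066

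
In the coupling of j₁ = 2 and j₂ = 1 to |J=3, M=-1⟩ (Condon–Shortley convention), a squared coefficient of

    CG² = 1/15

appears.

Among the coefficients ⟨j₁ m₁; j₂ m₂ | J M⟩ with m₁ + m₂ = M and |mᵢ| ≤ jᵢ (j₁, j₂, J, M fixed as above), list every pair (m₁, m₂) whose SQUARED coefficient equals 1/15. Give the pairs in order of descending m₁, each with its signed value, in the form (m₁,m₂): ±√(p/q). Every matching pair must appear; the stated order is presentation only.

(-2,1): +√(1/15)

Admissible pairs with m₁+m₂ = M = -1: (-2,1), (-1,0), (0,-1)
  (m₁,m₂)=(0,-1): CG² = 2/5, CG = +√(2/5)
  (m₁,m₂)=(-1,0): CG² = 8/15, CG = +√(8/15)
  (m₁,m₂)=(-2,1): CG² = 1/15, CG = +√(1/15)   ← matches the target
Pairs with CG² = 1/15: (-2,1): +√(1/15)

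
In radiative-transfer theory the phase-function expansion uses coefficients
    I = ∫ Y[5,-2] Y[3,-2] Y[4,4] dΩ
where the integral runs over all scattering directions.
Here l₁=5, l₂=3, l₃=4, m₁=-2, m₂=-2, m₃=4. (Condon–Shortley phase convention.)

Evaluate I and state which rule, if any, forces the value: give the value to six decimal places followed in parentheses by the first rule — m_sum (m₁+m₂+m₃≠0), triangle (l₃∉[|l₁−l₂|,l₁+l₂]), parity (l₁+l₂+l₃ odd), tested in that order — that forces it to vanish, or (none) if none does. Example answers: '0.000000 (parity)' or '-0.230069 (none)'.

-0.109480 (none)

Checks pass: Σm=0; 12 even; l₃=4∈[2,8].
(2·5+1)(2·3+1)(2·4+1) = 693
Δ: 4! 6! 2! / 13! → 1/180180
sum: t=1:−1/576 t=2:+1/144 t=3:−1/576 = 1/288
3j²(5 3 4; 0 0 0) = Δ·Π!·Σ² = 20/1001  (sign +1)
sum: t=1:−1/8640 = -1/8640
3j²(5 3 4; -2 -2 4) = Δ·Π!·Σ² = 14/1287  (sign -1)
combine: 4πI² = 693·20/1001·14/1287 = 280/1859
take √, sign -1: I = -0.10947990
No selection rule forces the value: the integral is nonzero (none).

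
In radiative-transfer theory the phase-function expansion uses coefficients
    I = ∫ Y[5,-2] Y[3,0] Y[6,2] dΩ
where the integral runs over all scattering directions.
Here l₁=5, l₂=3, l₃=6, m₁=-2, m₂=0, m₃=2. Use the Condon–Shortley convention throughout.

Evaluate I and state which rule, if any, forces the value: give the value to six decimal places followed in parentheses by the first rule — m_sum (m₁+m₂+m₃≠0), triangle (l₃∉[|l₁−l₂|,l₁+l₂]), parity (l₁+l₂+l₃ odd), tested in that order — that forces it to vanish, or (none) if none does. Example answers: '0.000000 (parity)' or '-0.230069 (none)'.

0.058844 (none)

Rules hold: Σm=0, L=14 even, 2≤6≤8.
N = 11·7·13 = 1001
Δ = 2!·8!·4!/15! = 1/675675
Racah Σ t=0..2: t=0:+1/8640 t=1:−1/2304 t=2:+1/8640 = -7/34560
⇒ 3j(5 3 6; 0 0 0)² = 7/429, sgn -1
Racah Σ t=0..2: t=0:+1/60480 t=1:−1/5760 t=2:+1/8640 = -1/24192
⇒ 3j(5 3 6; -2 0 2)² = 8/3003, sgn -1
4πI² = N·(3j₀)²·(3jₘ)² = 56/1287
I = +1·√(0.043512/4π) = 0.05884368
No selection rule forces the value: the integral is nonzero (none).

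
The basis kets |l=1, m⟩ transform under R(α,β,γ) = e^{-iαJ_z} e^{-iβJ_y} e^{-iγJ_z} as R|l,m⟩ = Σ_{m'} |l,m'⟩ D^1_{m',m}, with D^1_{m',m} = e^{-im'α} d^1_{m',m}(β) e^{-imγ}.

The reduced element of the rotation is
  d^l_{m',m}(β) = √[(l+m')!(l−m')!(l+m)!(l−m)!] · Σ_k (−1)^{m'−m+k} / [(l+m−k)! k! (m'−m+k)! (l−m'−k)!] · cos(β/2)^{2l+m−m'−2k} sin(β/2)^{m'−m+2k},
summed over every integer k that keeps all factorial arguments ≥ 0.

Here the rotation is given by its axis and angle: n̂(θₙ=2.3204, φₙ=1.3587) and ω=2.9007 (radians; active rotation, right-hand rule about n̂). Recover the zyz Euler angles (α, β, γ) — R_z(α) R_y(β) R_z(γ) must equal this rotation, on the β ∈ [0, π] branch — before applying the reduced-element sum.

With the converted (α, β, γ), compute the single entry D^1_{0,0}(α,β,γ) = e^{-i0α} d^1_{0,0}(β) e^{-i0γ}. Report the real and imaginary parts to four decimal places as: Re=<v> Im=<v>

Axis–angle → zyz. n̂ = (sinθₙcosφₙ, sinθₙsinφₙ, cosθₙ) = (+0.154084, +0.715557, -0.681349), ω = 2.9007.
R = I cosω + sinω [n̂]ₓ + (1−cosω) n̂n̂ᵀ gives
  R = [-0.924327, +0.379878, -0.036229; +0.054780, +0.038134, -0.997770; -0.377649, -0.924250, -0.056058]
β = atan2(√(R₁₃²+R₂₃²), R₃₃) = 1.626884; α = atan2(R₂₃, R₁₃) mod 2π = 4.676095; γ = atan2(R₃₂, −R₃₁) mod 2π = 5.100288
First d^1_{0,0}(β=1.6269), then the phase factors e^{-i(0)α} and e^{-i(0)γ}:
Half-angle: c=0.687001, s=0.726656. N=√(1·1·1·1)=1.000000
k: max(0,(0)−(0))=0 … min(1+(0),1−(0))=1
  k=0: (−1)^0·1.0000/(1)·0.6870^2·0.7267^0 = +0.471971
  k=1: (−1)^1·1.0000/(1)·0.6870^0·0.7267^2 = -0.528029
d^1_{0,0}(1.6269) = +0.471971 -0.528029 = -0.056058
Phases: e^{-i·(0)·4.6761}=+1.000000+0.000000i, e^{-i·(0)·5.1003}=+1.000000+0.000000i ⇒ D=-0.056058+0.000000i

Re=-0.0561 Im=0.0000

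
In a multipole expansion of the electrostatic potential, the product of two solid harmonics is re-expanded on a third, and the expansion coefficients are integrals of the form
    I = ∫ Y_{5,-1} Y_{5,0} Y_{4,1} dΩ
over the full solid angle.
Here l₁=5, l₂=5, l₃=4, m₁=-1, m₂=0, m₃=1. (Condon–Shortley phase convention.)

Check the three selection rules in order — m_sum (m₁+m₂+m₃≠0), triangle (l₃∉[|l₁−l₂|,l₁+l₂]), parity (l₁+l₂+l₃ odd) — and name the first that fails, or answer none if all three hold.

none

m₁+m₂+m₃ = -1 + 0 + 1 = 0  ✓
triangle: |5−5|=0 ≤ l₃=4 ≤ 5+5=10  ✓
parity: l₁+l₂+l₃ = 14 is even  ✓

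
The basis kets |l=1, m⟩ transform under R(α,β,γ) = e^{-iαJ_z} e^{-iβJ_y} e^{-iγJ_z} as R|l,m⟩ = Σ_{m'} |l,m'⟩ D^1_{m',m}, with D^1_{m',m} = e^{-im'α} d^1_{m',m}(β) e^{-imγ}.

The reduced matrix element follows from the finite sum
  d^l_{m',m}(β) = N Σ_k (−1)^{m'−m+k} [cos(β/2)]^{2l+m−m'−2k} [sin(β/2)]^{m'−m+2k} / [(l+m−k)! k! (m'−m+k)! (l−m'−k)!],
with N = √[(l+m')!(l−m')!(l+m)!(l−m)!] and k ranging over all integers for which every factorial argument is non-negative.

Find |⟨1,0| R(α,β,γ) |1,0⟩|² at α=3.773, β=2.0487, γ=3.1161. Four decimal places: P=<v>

D^1_{0,0}(3.7730,2.0487,3.1161) = e^{-i·0·3.7730}·d^1_{0,0}(2.0487)·e^{-i·0·3.1161}. Compute d first:
Half-angle: c=0.519654, s=0.854377. N=√(1·1·1·1)=1.000000
k∈{0,1} keeps every argument non-negative
  k=0: (−1)^0·1.0000/(1)·0.5197^2·0.8544^0 = +0.270041
  k=1: (−1)^1·1.0000/(1)·0.5197^0·0.8544^2 = -0.729959
d^1_{0,0}(2.0487) = +0.270041 -0.729959 = -0.459919
|D^1_{0,0}|² = |d^1_{0,0}(β)|² = (-0.459919)² = 0.211525 (the z-rotation phases have unit modulus)

P=0.2115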